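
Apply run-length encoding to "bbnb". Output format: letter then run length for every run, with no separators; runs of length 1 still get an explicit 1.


String: "bbnb"
Scanning for consecutive runs:
  'b' x 2
  'n' x 1
  'b' x 1
RLE = "b2n1b1"


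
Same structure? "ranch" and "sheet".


Pattern of "ranch": [0, 1, 2, 3, 4]
Pattern of "sheet": [0, 1, 2, 2, 3]
Patterns do not match
Same pattern = No


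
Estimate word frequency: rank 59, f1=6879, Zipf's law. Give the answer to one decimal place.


Zipf's law: f(r) = f(1) / r
f(1) = 6879
f(59) = 6879 / 59
= 116.6 occurrences


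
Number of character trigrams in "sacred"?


Word: "sacred" (length 6)
Number of 3-grams = length - 3 + 1 = 6 - 3 + 1
= 4


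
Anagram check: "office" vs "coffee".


Word 1: "office" → sorted: ceffio
Word 2: "coffee" → sorted: ceeffo
Same letters? ceffio != ceeffo
Anagram = No


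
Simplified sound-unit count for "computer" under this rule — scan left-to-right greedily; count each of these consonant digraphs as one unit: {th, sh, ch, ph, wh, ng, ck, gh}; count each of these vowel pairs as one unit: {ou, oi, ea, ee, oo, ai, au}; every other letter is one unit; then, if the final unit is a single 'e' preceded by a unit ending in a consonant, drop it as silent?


Word: "computer" (8 letters)
Left-to-right scan:
  1. 'c' (letter)
  2. 'o' (letter)
  3. 'm' (letter)
  4. 'p' (letter)
  5. 'u' (letter)
  6. 't' (letter)
  7. 'e' (letter)
  8. 'r' (letter)
Units from scan: 8
Sound units = 8 units


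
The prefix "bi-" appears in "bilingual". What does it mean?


Prefix: bi-
As in: bilingual -> bi- + lingual
Meaning = two


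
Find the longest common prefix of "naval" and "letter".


Word 1: "naval"
Word 2: "letter"
Comparing from start:
  Pos 0: 'n' != 'l' (stop)
LCP = "" (length 0)


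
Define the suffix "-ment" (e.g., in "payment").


Suffix: -ment
Example: payment = pay + -ment
Meaning = result of action


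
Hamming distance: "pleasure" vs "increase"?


Comparing character by character (same length = 8):
  Pos 0: 'p' vs 'i' !=
  Pos 1: 'l' vs 'n' !=
  Pos 2: 'e' vs 'c' !=
  Pos 3: 'a' vs 'r' !=
  Pos 4: 's' vs 'e' !=
  Pos 5: 'u' vs 'a' !=
  Pos 6: 'r' vs 's' !=
  Pos 7: 'e' vs 'e' =
Hamming distance = 7


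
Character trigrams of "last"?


Word: "last" (length 4)
Number of trigrams = 4 - 3 + 1 = 2
  Position 0: "las"
  Position 1: "ast"
Trigrams = "las", "ast"


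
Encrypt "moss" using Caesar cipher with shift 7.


Word: "moss"
Shift: 7
Each letter → (letter + shift) mod 26:
  'm' (12) + 7 = 19 → 't'
  'o' (14) + 7 = 21 → 'v'
  's' (18) + 7 = 25 → 'z'
  's' (18) + 7 = 25 → 'z'
Result = "tvzz"


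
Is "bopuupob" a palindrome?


Word: "bopuupob"
Reversed: "bopuupob"
Forward == Backward? bopuupob == bopuupob
Palindrome = Yes


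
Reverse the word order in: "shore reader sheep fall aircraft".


Original: "shore reader sheep fall aircraft"
Words (1..n): shore | reader | sheep | fall | aircraft
Reversed (n..1): aircraft | fall | sheep | reader | shore
Result = "aircraft fall sheep reader shore"


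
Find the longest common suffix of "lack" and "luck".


Word 1: "lack"
Word 2: "luck"
Comparing from end:
  Pos -1: 'k' == 'k'
  Pos -2: 'c' == 'c'
  Pos -3: 'a' != 'u' (stop)
LCS = "ck" (length 2)


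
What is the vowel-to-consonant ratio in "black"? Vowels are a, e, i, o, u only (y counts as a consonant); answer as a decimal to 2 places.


Word: "black"
Vowels (a,e,i,o,u): 1
Consonants: 4
Ratio = 1/4
= 0.25


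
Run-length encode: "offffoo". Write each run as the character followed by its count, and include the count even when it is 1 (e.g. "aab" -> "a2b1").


String: "offffoo"
Scanning for consecutive runs:
  'o' x 1
  'f' x 4
  'o' x 2
RLE = "o1f4o2"


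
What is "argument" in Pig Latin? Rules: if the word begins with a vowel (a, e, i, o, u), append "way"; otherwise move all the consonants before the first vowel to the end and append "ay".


Word: "argument"
Starts with vowel → add 'way'
Pig Latin = "argumentway"


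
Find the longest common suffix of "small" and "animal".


Word 1: "small"
Word 2: "animal"
Comparing from end:
  Pos -1: 'l' == 'l'
  Pos -2: 'l' != 'a' (stop)
LCS = "l" (length 1)


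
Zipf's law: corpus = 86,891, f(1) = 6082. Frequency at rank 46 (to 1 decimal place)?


Zipf's law: f(r) = f(1) / r
f(1) = 6082
f(46) = 6082 / 46
= 132.2 occurrences


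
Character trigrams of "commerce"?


Word: "commerce" (length 8)
Number of trigrams = 8 - 3 + 1 = 6
  Position 0: "com"
  Position 1: "omm"
  Position 2: "mme"
  Position 3: "mer"
  Position 4: "erc"
  Position 5: "rce"
Trigrams = "com", "omm", "mme", "mer", "erc", "rce"


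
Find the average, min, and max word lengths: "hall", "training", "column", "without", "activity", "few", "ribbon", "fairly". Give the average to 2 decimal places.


Lengths: "hall"=4, "training"=8, "column"=6, "without"=7, "activity"=8, "few"=3, "ribbon"=6, "fairly"=6
Sum = 48, Count = 8
Average = 48/8 = 6.00
= avg=6.00, min=3, max=8


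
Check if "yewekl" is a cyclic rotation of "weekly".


Word: "weekly", Candidate: "yewekl"
Method: check if candidate is substring of word+word
"weeklyweekly" contains "yewekl"? No
Is rotation = No


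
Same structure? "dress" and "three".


Pattern of "dress": [0, 1, 2, 3, 3]
Pattern of "three": [0, 1, 2, 3, 3]
Patterns match
Same pattern = Yes


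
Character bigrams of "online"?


Word: "online" (length 6)
Number of bigrams = 6 - 2 + 1 = 5
  Position 0: "on"
  Position 1: "nl"
  Position 2: "li"
  Position 3: "in"
  Position 4: "ne"
Bigrams = "on", "nl", "li", "in", "ne"


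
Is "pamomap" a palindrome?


Word: "pamomap"
Reversed: "pamomap"
Forward == Backward? pamomap == pamomap
Palindrome = Yes


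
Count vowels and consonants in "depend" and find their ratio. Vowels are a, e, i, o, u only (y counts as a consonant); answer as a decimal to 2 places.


Word: "depend"
Vowels (a,e,i,o,u): 2
Consonants: 4
Ratio = 2/4
= 0.50


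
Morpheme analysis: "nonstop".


Word: "nonstop"
Morphemes: non- + stop
Each morpheme carries meaning
= 2 morphemes


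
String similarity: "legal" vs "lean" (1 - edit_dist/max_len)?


Word 1: "legal" (length 5)
Word 2: "lean" (length 4)
One optimal edit sequence:
  1. keep 'l'
  2. keep 'e'
  3. delete 'g'  (+1)
  4. keep 'a'
  5. substitute 'l' -> 'n'  (+1)
Edit distance = 2
Max length = max(5, 4) = 5
Similarity = 1 - 2/5
= 0.6000


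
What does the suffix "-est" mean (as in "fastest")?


Suffix: -est
As in: fastest -> fast + -est
Meaning = most


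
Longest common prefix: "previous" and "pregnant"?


Word 1: "previous"
Word 2: "pregnant"
Comparing from start:
  Pos 0: 'p' == 'p'
  Pos 1: 'r' == 'r'
  Pos 2: 'e' == 'e'
  Pos 3: 'v' != 'g' (stop)
LCP = "pre" (length 3)


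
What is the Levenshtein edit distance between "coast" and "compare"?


Word 1: "coast" (length 5)
Word 2: "compare" (length 7)
One optimal edit sequence (insert/delete/substitute each cost 1):
  1. keep 'c'
  2. keep 'o'
  3. insert 'm'  (+1)
  4. insert 'p'  (+1)
  5. keep 'a'
  6. substitute 's' -> 'r'  (+1)
  7. substitute 't' -> 'e'  (+1)
Total edit operations: 4
Edit distance = 4


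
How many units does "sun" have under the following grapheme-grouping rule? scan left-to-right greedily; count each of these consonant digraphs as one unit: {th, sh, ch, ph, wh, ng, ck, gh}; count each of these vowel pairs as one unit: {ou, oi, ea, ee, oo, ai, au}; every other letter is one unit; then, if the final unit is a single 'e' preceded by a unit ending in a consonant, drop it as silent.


Word: "sun" (3 letters)
Left-to-right scan:
  (1) 's' (letter)
  (2) 'u' (letter)
  (3) 'n' (letter)
Units from scan: 3
Sound units = 3 units


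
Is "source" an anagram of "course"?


Word 1: "course" → sorted: ceorsu
Word 2: "source" → sorted: ceorsu
Same letters? ceorsu == ceorsu
Anagram = Yes


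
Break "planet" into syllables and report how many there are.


Word: "planet"
Syllable breakdown: plan / et
Counting: 2 parts
= 2 syllables


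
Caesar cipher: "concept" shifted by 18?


Word: "concept"
Shift: 18
Each letter → (letter + shift) mod 26:
  'c' (2) + 18 = 20 → 'u'
  'o' (14) + 18 = 6 → 'g'
  'n' (13) + 18 = 5 → 'f'
  'c' (2) + 18 = 20 → 'u'
  'e' (4) + 18 = 22 → 'w'
  'p' (15) + 18 = 7 → 'h'
  't' (19) + 18 = 11 → 'l'
Result = "ugfuwhl"


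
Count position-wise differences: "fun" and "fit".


Comparing character by character (same length = 3):
  Pos 0: 'f' vs 'f' =
  Pos 1: 'u' vs 'i' !=
  Pos 2: 'n' vs 't' !=
Hamming distance = 2


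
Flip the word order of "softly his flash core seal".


Original: "softly his flash core seal"
Words (1..n): softly | his | flash | core | seal
Reversed (n..1): seal | core | flash | his | softly
Result = "seal core flash his softly"


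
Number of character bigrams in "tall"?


Word: "tall" (length 4)
Number of 2-grams = length - 2 + 1 = 4 - 2 + 1
= 3


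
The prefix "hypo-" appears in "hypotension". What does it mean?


Prefix: hypo-
As in: hypotension -> hypo- + tension
Meaning = under / below normal


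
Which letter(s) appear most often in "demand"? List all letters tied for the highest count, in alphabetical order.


Word: "demand"
Letter counts:
  'a': 1
  'd': 2
  'e': 1
  'm': 1
  'n': 1
Maximum count = 2
Most frequent = 'd' (2 times each)


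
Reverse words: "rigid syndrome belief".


Original: "rigid syndrome belief"
Words (1..n): rigid | syndrome | belief
Reversed (n..1): belief | syndrome | rigid
Result = "belief syndrome rigid"


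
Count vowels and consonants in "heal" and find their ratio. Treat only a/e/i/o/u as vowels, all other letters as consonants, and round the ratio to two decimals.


Word: "heal"
Vowels (a,e,i,o,u): 2
Consonants: 2
Ratio = 2/2
= 1.00


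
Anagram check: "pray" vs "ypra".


Word 1: "pray" → sorted: apry
Word 2: "ypra" → sorted: apry
Same letters? apry == apry
Anagram = Yes


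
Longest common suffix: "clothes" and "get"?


Word 1: "clothes"
Word 2: "get"
Comparing from end:
  Pos -1: 's' != 't' (stop)
LCS = "" (length 0)


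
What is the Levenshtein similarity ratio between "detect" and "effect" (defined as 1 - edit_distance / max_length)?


Word 1: "detect" (length 6)
Word 2: "effect" (length 6)
One optimal edit sequence:
  1. substitute 'd' -> 'e'  (+1)
  2. substitute 'e' -> 'f'  (+1)
  3. substitute 't' -> 'f'  (+1)
  4. keep 'e'
  5. keep 'c'
  6. keep 't'
Edit distance = 3
Max length = max(6, 6) = 6
Similarity = 1 - 3/6
= 0.5000


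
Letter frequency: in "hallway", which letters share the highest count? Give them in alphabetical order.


Word: "hallway"
Letter counts:
  'a': 2
  'h': 1
  'l': 2
  'w': 1
  'y': 1
Maximum count = 2
Most frequent = 'a', 'l' (2 times each)


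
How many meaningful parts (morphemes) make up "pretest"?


Word: "pretest"
Morphemes: pre- / test
Each morpheme carries meaning
= 2 morphemes


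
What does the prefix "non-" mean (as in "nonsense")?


Prefix: non-
Example: nonsense = non- + sense
Meaning = not


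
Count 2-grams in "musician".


Word: "musician" (length 8)
Number of 2-grams = length - 2 + 1 = 8 - 2 + 1
= 7


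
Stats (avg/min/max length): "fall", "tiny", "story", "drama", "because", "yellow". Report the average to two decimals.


Lengths: "fall"=4, "tiny"=4, "story"=5, "drama"=5, "because"=7, "yellow"=6
Sum = 31, Count = 6
Average = 31/6 = 5.17
= avg=5.17, min=4, max=7


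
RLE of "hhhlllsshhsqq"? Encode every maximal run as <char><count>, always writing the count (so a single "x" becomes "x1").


String: "hhhlllsshhsqq"
Scanning for consecutive runs:
  'h' x 3
  'l' x 3
  's' x 2
  'h' x 2
  's' x 1
  'q' x 2
RLE = "h3l3s2h2s1q2"


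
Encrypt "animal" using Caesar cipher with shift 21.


Word: "animal"
Shift: 21
Each letter → (letter + shift) mod 26:
  'a' (0) + 21 = 21 → 'v'
  'n' (13) + 21 = 8 → 'i'
  'i' (8) + 21 = 3 → 'd'
  'm' (12) + 21 = 7 → 'h'
  'a' (0) + 21 = 21 → 'v'
  'l' (11) + 21 = 6 → 'g'
Result = "vidhvg"


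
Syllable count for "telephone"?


Word: "telephone"
Syllable breakdown: tel | e | phone
Counting: 3 parts
= 3 syllables


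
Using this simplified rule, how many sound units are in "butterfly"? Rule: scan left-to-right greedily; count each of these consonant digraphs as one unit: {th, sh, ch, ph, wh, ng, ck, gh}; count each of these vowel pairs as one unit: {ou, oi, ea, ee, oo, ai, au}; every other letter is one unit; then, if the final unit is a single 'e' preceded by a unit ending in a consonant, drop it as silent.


Word: "butterfly" (9 letters)
Left-to-right scan:
  (1) 'b' (letter)
  (2) 'u' (letter)
  (3) 't' (letter)
  (4) 't' (letter)
  (5) 'e' (letter)
  (6) 'r' (letter)
  (7) 'f' (letter)
  (8) 'l' (letter)
  (9) 'y' (letter)
Units from scan: 9
Sound units = 9 units


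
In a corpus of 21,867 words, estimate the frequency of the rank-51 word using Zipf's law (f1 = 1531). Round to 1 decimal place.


Zipf's law: f(r) = f(1) / r
f(1) = 1531
f(51) = 1531 / 51
= 30.0 occurrences


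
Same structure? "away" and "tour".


Pattern of "away": [0, 1, 0, 2]
Pattern of "tour": [0, 1, 2, 3]
Patterns do not match
Same pattern = No


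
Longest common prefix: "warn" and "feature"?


Word 1: "warn"
Word 2: "feature"
Comparing from start:
  Pos 0: 'w' != 'f' (stop)
LCP = "" (length 0)


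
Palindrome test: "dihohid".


Word: "dihohid"
Reversed: "dihohid"
Forward == Backward? dihohid == dihohid
Palindrome = Yes


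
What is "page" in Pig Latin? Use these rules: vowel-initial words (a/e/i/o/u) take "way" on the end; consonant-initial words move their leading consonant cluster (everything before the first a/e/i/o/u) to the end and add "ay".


Word: "page"
Starts with consonant(s) → move to end, add 'ay'
Consonant cluster: "p"
Pig Latin = "agepay"


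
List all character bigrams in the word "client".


Word: "client" (length 6)
Number of bigrams = 6 - 2 + 1 = 5
  Position 0: "cl"
  Position 1: "li"
  Position 2: "ie"
  Position 3: "en"
  Position 4: "nt"
Bigrams = "cl", "li", "ie", "en", "nt"


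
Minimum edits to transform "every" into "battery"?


Word 1: "every" (length 5)
Word 2: "battery" (length 7)
One optimal edit sequence (insert/delete/substitute each cost 1):
  1. insert 'b'  (+1)
  2. insert 'a'  (+1)
  3. substitute 'e' -> 't'  (+1)
  4. substitute 'v' -> 't'  (+1)
  5. keep 'e'
  6. keep 'r'
  7. keep 'y'
Total edit operations: 4
Edit distance = 4


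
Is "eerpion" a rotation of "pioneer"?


Word: "pioneer", Candidate: "eerpion"
Method: check if candidate is substring of word+word
"pioneerpioneer" contains "eerpion"? Yes
Is rotation = Yes


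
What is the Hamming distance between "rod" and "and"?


Comparing character by character (same length = 3):
  Pos 0: 'r' vs 'a' !=
  Pos 1: 'o' vs 'n' !=
  Pos 2: 'd' vs 'd' =
Hamming distance = 2


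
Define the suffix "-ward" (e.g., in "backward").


Suffix: -ward
Example: backward (back + -ward)
Meaning = in the direction of


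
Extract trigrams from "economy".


Word: "economy" (length 7)
Number of trigrams = 7 - 3 + 1 = 5
  Position 0: "eco"
  Position 1: "con"
  Position 2: "ono"
  Position 3: "nom"
  Position 4: "omy"
Trigrams = "eco", "con", "ono", "nom", "omy"


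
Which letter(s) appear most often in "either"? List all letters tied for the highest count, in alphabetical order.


Word: "either"
Letter counts:
  'e': 2
  'h': 1
  'i': 1
  'r': 1
  't': 1
Maximum count = 2
Most frequent = 'e' (2 times each)


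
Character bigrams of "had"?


Word: "had" (length 3)
Number of bigrams = 3 - 2 + 1 = 2
  Position 0: "ha"
  Position 1: "ad"
Bigrams = "ha", "ad"


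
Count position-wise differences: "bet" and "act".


Comparing character by character (same length = 3):
  Pos 0: 'b' vs 'a' !=
  Pos 1: 'e' vs 'c' !=
  Pos 2: 't' vs 't' =
Hamming distance = 2


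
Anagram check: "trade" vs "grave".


Word 1: "trade" → sorted: adert
Word 2: "grave" → sorted: aegrv
Same letters? adert != aegrv
Anagram = No


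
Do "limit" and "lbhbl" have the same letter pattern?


Pattern of "limit": [0, 1, 2, 1, 3]
Pattern of "lbhbl": [0, 1, 2, 1, 0]
Patterns do not match
Same pattern = No


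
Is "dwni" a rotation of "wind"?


Word: "wind", Candidate: "dwni"
Method: check if candidate is substring of word+word
"windwind" contains "dwni"? No
Is rotation = No


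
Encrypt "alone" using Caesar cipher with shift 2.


Word: "alone"
Shift: 2
Each letter → (letter + shift) mod 26:
  'a' (0) + 2 = 2 → 'c'
  'l' (11) + 2 = 13 → 'n'
  'o' (14) + 2 = 16 → 'q'
  'n' (13) + 2 = 15 → 'p'
  'e' (4) + 2 = 6 → 'g'
Result = "cnqpg"


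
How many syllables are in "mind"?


Word: "mind"
Syllable breakdown: mind
Counting: 1 part
= 1 syllable


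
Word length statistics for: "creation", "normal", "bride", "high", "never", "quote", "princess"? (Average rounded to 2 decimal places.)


Lengths: "creation"=8, "normal"=6, "bride"=5, "high"=4, "never"=5, "quote"=5, "princess"=8
Sum = 41, Count = 7
Average = 41/7 = 5.86
= avg=5.86, min=4, max=8


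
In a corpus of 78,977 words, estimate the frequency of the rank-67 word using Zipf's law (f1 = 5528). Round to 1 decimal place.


Zipf's law: f(r) = f(1) / r
f(1) = 5528
f(67) = 5528 / 67
= 82.5 occurrences


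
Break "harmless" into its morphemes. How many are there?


Word: "harmless"
Morphemes: harm / -less
Each morpheme carries meaning
= 2 morphemes


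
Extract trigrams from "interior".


Word: "interior" (length 8)
Number of trigrams = 8 - 3 + 1 = 6
  Position 0: "int"
  Position 1: "nte"
  Position 2: "ter"
  Position 3: "eri"
  Position 4: "rio"
  Position 5: "ior"
Trigrams = "int", "nte", "ter", "eri", "rio", "ior"


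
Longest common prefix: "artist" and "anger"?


Word 1: "artist"
Word 2: "anger"
Comparing from start:
  Pos 0: 'a' == 'a'
  Pos 1: 'r' != 'n' (stop)
LCP = "a" (length 1)


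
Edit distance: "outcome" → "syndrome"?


Word 1: "outcome" (length 7)
Word 2: "syndrome" (length 8)
One optimal edit sequence (insert/delete/substitute each cost 1):
  1. insert 's'  (+1)
  2. substitute 'o' -> 'y'  (+1)
  3. substitute 'u' -> 'n'  (+1)
  4. substitute 't' -> 'd'  (+1)
  5. substitute 'c' -> 'r'  (+1)
  6. keep 'o'
  7. keep 'm'
  8. keep 'e'
Total edit operations: 5
Edit distance = 5


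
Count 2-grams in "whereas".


Word: "whereas" (length 7)
Number of 2-grams = length - 2 + 1 = 7 - 2 + 1
= 6


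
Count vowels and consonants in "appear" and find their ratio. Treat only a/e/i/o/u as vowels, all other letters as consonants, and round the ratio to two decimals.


Word: "appear"
Vowels (a,e,i,o,u): 3
Consonants: 3
Ratio = 3/3
= 1.00


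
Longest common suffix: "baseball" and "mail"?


Word 1: "baseball"
Word 2: "mail"
Comparing from end:
  Pos -1: 'l' == 'l'
  Pos -2: 'l' != 'i' (stop)
LCS = "l" (length 1)


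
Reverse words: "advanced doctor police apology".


Original: "advanced doctor police apology"
Words (1..n): advanced | doctor | police | apology
Reversed (n..1): apology | police | doctor | advanced
Result = "apology police doctor advanced"


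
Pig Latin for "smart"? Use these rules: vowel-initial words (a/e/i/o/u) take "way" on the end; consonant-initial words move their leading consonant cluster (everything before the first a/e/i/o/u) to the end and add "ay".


Word: "smart"
Starts with consonant(s) → move to end, add 'ay'
Consonant cluster: "sm"
Pig Latin = "artsmay"


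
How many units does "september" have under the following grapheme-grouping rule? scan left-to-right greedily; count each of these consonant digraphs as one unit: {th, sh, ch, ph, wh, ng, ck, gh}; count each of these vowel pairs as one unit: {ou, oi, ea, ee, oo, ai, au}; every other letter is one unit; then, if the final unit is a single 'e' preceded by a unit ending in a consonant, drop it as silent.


Word: "september" (9 letters)
Left-to-right scan:
  (1) 's' (letter)
  (2) 'e' (letter)
  (3) 'p' (letter)
  (4) 't' (letter)
  (5) 'e' (letter)
  (6) 'm' (letter)
  (7) 'b' (letter)
  (8) 'e' (letter)
  (9) 'r' (letter)
Units from scan: 9
Sound units = 9 units


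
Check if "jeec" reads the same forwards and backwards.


Word: "jeec"
Reversed: "ceej"
Forward == Backward? jeec != ceej
Palindrome = No


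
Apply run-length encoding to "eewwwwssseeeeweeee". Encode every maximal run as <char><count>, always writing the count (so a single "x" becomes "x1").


String: "eewwwwssseeeeweeee"
Scanning for consecutive runs:
  'e' x 2
  'w' x 4
  's' x 3
  'e' x 4
  'w' x 1
  'e' x 4
RLE = "e2w4s3e4w1e4"


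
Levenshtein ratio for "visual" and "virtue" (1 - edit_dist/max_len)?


Word 1: "visual" (length 6)
Word 2: "virtue" (length 6)
One optimal edit sequence:
  1. keep 'v'
  2. keep 'i'
  3. substitute 's' -> 'r'  (+1)
  4. substitute 'u' -> 't'  (+1)
  5. substitute 'a' -> 'u'  (+1)
  6. substitute 'l' -> 'e'  (+1)
Edit distance = 4
Max length = max(6, 6) = 6
Similarity = 1 - 4/6
= 0.3333


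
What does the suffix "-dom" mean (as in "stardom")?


Suffix: -dom
As in: stardom -> star + -dom
Meaning = state / realm


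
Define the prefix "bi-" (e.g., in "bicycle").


Prefix: bi-
Example: bicycle (bi- + cycle)
Meaning = two


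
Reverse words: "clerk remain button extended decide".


Original: "clerk remain button extended decide"
Words (1..n): clerk | remain | button | extended | decide
Reversed (n..1): decide | extended | button | remain | clerk
Result = "decide extended button remain clerk"


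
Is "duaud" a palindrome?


Word: "duaud"
Reversed: "duaud"
Forward == Backward? duaud == duaud
Palindrome = Yes


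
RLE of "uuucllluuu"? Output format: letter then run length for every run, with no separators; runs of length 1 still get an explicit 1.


String: "uuucllluuu"
Scanning for consecutive runs:
  'u' x 3
  'c' x 1
  'l' x 3
  'u' x 3
RLE = "u3c1l3u3"


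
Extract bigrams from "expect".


Word: "expect" (length 6)
Number of bigrams = 6 - 2 + 1 = 5
  Position 0: "ex"
  Position 1: "xp"
  Position 2: "pe"
  Position 3: "ec"
  Position 4: "ct"
Bigrams = "ex", "xp", "pe", "ec", "ct"


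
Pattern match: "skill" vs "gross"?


Pattern of "skill": [0, 1, 2, 3, 3]
Pattern of "gross": [0, 1, 2, 3, 3]
Patterns match
Same pattern = Yes


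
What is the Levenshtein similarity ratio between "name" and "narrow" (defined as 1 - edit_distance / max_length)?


Word 1: "name" (length 4)
Word 2: "narrow" (length 6)
One optimal edit sequence:
  1. keep 'n'
  2. keep 'a'
  3. insert 'r'  (+1)
  4. insert 'r'  (+1)
  5. substitute 'm' -> 'o'  (+1)
  6. substitute 'e' -> 'w'  (+1)
Edit distance = 4
Max length = max(4, 6) = 6
Similarity = 1 - 4/6
= 0.3333


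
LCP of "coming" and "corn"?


Word 1: "coming"
Word 2: "corn"
Comparing from start:
  Pos 0: 'c' == 'c'
  Pos 1: 'o' == 'o'
  Pos 2: 'm' != 'r' (stop)
LCP = "co" (length 2)


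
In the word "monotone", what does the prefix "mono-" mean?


Prefix: mono-
Example: monotone (mono- + tone)
Meaning = one


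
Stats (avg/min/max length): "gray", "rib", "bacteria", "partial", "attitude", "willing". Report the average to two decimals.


Lengths: "gray"=4, "rib"=3, "bacteria"=8, "partial"=7, "attitude"=8, "willing"=7
Sum = 37, Count = 6
Average = 37/6 = 6.17
= avg=6.17, min=3, max=8


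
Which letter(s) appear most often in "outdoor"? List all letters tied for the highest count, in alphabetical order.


Word: "outdoor"
Letter counts:
  'd': 1
  'o': 3
  'r': 1
  't': 1
  'u': 1
Maximum count = 3
Most frequent = 'o' (3 times each)


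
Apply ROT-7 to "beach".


Word: "beach"
Shift: 7
Each letter → (letter + shift) mod 26:
  'b' (1) + 7 = 8 → 'i'
  'e' (4) + 7 = 11 → 'l'
  'a' (0) + 7 = 7 → 'h'
  'c' (2) + 7 = 9 → 'j'
  'h' (7) + 7 = 14 → 'o'
Result = "ilhjo"


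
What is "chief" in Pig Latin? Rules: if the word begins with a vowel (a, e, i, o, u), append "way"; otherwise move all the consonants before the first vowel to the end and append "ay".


Word: "chief"
Starts with consonant(s) → move to end, add 'ay'
Consonant cluster: "ch"
Pig Latin = "iefchay"


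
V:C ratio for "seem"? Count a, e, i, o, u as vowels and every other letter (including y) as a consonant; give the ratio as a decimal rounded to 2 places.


Word: "seem"
Vowels (a,e,i,o,u): 2
Consonants: 2
Ratio = 2/2
= 1.00


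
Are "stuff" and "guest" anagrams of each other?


Word 1: "stuff" → sorted: ffstu
Word 2: "guest" → sorted: egstu
Same letters? ffstu != egstu
Anagram = No


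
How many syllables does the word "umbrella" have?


Word: "umbrella"
Syllable breakdown: um · brel · la
Counting: 3 parts
= 3 syllables


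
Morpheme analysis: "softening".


Word: "softening"
Morphemes: soft | -en | -ing
Each morpheme carries meaning
= 3 morphemes


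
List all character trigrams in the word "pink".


Word: "pink" (length 4)
Number of trigrams = 4 - 3 + 1 = 2
  Position 0: "pin"
  Position 1: "ink"
Trigrams = "pin", "ink"


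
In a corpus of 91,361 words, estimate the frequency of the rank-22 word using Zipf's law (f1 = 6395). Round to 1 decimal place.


Zipf's law: f(r) = f(1) / r
f(1) = 6395
f(22) = 6395 / 22
= 290.7 occurrences


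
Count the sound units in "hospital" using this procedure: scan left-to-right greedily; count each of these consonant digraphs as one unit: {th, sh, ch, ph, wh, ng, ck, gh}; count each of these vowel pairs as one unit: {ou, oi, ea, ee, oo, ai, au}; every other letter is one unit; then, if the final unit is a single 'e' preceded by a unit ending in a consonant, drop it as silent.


Word: "hospital" (8 letters)
Left-to-right scan:
  1. 'h' (letter)
  2. 'o' (letter)
  3. 's' (letter)
  4. 'p' (letter)
  5. 'i' (letter)
  6. 't' (letter)
  7. 'a' (letter)
  8. 'l' (letter)
Units from scan: 8
Sound units = 8 units


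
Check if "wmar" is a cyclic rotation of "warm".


Word: "warm", Candidate: "wmar"
Method: check if candidate is substring of word+word
"warmwarm" contains "wmar"? No
Is rotation = No


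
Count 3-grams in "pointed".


Word: "pointed" (length 7)
Number of 3-grams = length - 3 + 1 = 7 - 3 + 1
= 5


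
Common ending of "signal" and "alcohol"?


Word 1: "signal"
Word 2: "alcohol"
Comparing from end:
  Pos -1: 'l' == 'l'
  Pos -2: 'a' != 'o' (stop)
LCS = "l" (length 1)


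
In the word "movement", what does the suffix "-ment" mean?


Suffix: -ment
Example: movement = move + -ment
Meaning = result of action


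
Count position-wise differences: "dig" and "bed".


Comparing character by character (same length = 3):
  Pos 0: 'd' vs 'b' !=
  Pos 1: 'i' vs 'e' !=
  Pos 2: 'g' vs 'd' !=
Hamming distance = 3


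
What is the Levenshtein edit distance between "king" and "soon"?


Word 1: "king" (length 4)
Word 2: "soon" (length 4)
One optimal edit sequence (insert/delete/substitute each cost 1):
  1. substitute 'k' -> 's'  (+1)
  2. substitute 'i' -> 'o'  (+1)
  3. substitute 'n' -> 'o'  (+1)
  4. substitute 'g' -> 'n'  (+1)
Total edit operations: 4
Edit distance = 4


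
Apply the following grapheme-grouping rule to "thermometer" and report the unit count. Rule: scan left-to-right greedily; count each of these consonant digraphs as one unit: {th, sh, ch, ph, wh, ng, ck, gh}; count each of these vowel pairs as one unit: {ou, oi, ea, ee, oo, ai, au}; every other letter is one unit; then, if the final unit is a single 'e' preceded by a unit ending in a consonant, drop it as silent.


Word: "thermometer" (11 letters)
Left-to-right scan:
  1. 'th' (digraph)
  2. 'e' (letter)
  3. 'r' (letter)
  4. 'm' (letter)
  5. 'o' (letter)
  6. 'm' (letter)
  7. 'e' (letter)
  8. 't' (letter)
  9. 'e' (letter)
  10. 'r' (letter)
Units from scan: 10
Sound units = 10 units


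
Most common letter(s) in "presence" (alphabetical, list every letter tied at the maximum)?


Word: "presence"
Letter counts:
  'c': 1
  'e': 3
  'n': 1
  'p': 1
  'r': 1
  's': 1
Maximum count = 3
Most frequent = 'e' (3 times each)


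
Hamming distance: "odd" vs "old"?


Comparing character by character (same length = 3):
  Pos 0: 'o' vs 'o' =
  Pos 1: 'd' vs 'l' !=
  Pos 2: 'd' vs 'd' =
Hamming distance = 1


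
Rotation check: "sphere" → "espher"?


Word: "sphere", Candidate: "espher"
Method: check if candidate is substring of word+word
"spheresphere" contains "espher"? Yes
Is rotation = Yes


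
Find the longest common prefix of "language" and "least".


Word 1: "language"
Word 2: "least"
Comparing from start:
  Pos 0: 'l' == 'l'
  Pos 1: 'a' != 'e' (stop)
LCP = "l" (length 1)


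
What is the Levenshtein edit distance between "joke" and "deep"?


Word 1: "joke" (length 4)
Word 2: "deep" (length 4)
One optimal edit sequence (insert/delete/substitute each cost 1):
  1. substitute 'j' -> 'd'  (+1)
  2. substitute 'o' -> 'e'  (+1)
  3. substitute 'k' -> 'e'  (+1)
  4. substitute 'e' -> 'p'  (+1)
Total edit operations: 4
Edit distance = 4


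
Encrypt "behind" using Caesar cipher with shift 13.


Word: "behind"
Shift: 13
Each letter → (letter + shift) mod 26:
  'b' (1) + 13 = 14 → 'o'
  'e' (4) + 13 = 17 → 'r'
  'h' (7) + 13 = 20 → 'u'
  'i' (8) + 13 = 21 → 'v'
  'n' (13) + 13 = 0 → 'a'
  'd' (3) + 13 = 16 → 'q'
Result = "oruvaq"


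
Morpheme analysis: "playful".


Word: "playful"
Morphemes: play / -ful
Each morpheme carries meaning
= 2 morphemes


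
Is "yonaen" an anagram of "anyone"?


Word 1: "anyone" → sorted: aennoy
Word 2: "yonaen" → sorted: aennoy
Same letters? aennoy == aennoy
Anagram = Yes


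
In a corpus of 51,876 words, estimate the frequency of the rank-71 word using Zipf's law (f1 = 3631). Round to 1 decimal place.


Zipf's law: f(r) = f(1) / r
f(1) = 3631
f(71) = 3631 / 71
= 51.1 occurrences


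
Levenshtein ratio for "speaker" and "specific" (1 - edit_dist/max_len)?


Word 1: "speaker" (length 7)
Word 2: "specific" (length 8)
One optimal edit sequence:
  1. keep 's'
  2. keep 'p'
  3. keep 'e'
  4. insert 'c'  (+1)
  5. substitute 'a' -> 'i'  (+1)
  6. substitute 'k' -> 'f'  (+1)
  7. substitute 'e' -> 'i'  (+1)
  8. substitute 'r' -> 'c'  (+1)
Edit distance = 5
Max length = max(7, 8) = 8
Similarity = 1 - 5/8
= 0.3750


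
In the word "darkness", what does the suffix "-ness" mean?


Suffix: -ness
Example: darkness (dark + -ness)
Meaning = state of being


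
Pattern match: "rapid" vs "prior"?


Pattern of "rapid": [0, 1, 2, 3, 4]
Pattern of "prior": [0, 1, 2, 3, 1]
Patterns do not match
Same pattern = No


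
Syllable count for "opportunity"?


Word: "opportunity"
Syllable breakdown: op-por-tu-ni-ty
Counting: 5 parts
= 5 syllables


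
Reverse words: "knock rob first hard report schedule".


Original: "knock rob first hard report schedule"
Words (1..n): knock | rob | first | hard | report | schedule
Reversed (n..1): schedule | report | hard | first | rob | knock
Result = "schedule report hard first rob knock"


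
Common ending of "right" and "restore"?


Word 1: "right"
Word 2: "restore"
Comparing from end:
  Pos -1: 't' != 'e' (stop)
LCS = "" (length 0)


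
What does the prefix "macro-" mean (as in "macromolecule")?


Prefix: macro-
Example: macromolecule (macro- + molecule)
Meaning = large


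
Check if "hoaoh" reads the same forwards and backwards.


Word: "hoaoh"
Reversed: "hoaoh"
Forward == Backward? hoaoh == hoaoh
Palindrome = Yes


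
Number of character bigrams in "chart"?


Word: "chart" (length 5)
Number of 2-grams = length - 2 + 1 = 5 - 2 + 1
= 4


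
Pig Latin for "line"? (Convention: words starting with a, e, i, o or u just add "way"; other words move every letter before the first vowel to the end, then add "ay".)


Word: "line"
Starts with consonant(s) → move to end, add 'ay'
Consonant cluster: "l"
Pig Latin = "inelay"


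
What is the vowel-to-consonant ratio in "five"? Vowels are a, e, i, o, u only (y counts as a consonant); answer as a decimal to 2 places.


Word: "five"
Vowels (a,e,i,o,u): 2
Consonants: 2
Ratio = 2/2
= 1.00


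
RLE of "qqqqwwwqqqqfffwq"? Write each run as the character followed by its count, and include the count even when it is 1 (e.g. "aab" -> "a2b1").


String: "qqqqwwwqqqqfffwq"
Scanning for consecutive runs:
  'q' x 4
  'w' x 3
  'q' x 4
  'f' x 3
  'w' x 1
  'q' x 1
RLE = "q4w3q4f3w1q1"


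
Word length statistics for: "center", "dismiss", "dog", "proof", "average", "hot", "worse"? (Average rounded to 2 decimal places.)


Lengths: "center"=6, "dismiss"=7, "dog"=3, "proof"=5, "average"=7, "hot"=3, "worse"=5
Sum = 36, Count = 7
Average = 36/7 = 5.14
= avg=5.14, min=3, max=7


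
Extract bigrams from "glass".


Word: "glass" (length 5)
Number of bigrams = 5 - 2 + 1 = 4
  Position 0: "gl"
  Position 1: "la"
  Position 2: "as"
  Position 3: "ss"
Bigrams = "gl", "la", "as", "ss"


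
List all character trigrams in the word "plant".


Word: "plant" (length 5)
Number of trigrams = 5 - 3 + 1 = 3
  Position 0: "pla"
  Position 1: "lan"
  Position 2: "ant"
Trigrams = "pla", "lan", "ant"


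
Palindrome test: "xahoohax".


Word: "xahoohax"
Reversed: "xahoohax"
Forward == Backward? xahoohax == xahoohax
Palindrome = Yes


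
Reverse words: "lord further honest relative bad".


Original: "lord further honest relative bad"
Words (1..n): lord | further | honest | relative | bad
Reversed (n..1): bad | relative | honest | further | lord
Result = "bad relative honest further lord"


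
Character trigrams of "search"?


Word: "search" (length 6)
Number of trigrams = 6 - 3 + 1 = 4
  Position 0: "sea"
  Position 1: "ear"
  Position 2: "arc"
  Position 3: "rch"
Trigrams = "sea", "ear", "arc", "rch"


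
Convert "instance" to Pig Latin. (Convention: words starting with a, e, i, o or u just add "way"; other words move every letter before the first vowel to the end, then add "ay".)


Word: "instance"
Starts with vowel → add 'way'
Pig Latin = "instanceway"


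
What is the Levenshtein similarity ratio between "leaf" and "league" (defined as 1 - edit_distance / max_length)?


Word 1: "leaf" (length 4)
Word 2: "league" (length 6)
One optimal edit sequence:
  1. keep 'l'
  2. keep 'e'
  3. keep 'a'
  4. insert 'g'  (+1)
  5. insert 'u'  (+1)
  6. substitute 'f' -> 'e'  (+1)
Edit distance = 3
Max length = max(4, 6) = 6
Similarity = 1 - 3/6
= 0.5000


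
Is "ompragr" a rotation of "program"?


Word: "program", Candidate: "ompragr"
Method: check if candidate is substring of word+word
"programprogram" contains "ompragr"? No
Is rotation = No


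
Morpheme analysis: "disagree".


Word: "disagree"
Morphemes: dis- + agree
Each morpheme carries meaning
= 2 morphemes


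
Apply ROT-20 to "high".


Word: "high"
Shift: 20
Each letter → (letter + shift) mod 26:
  'h' (7) + 20 = 1 → 'b'
  'i' (8) + 20 = 2 → 'c'
  'g' (6) + 20 = 0 → 'a'
  'h' (7) + 20 = 1 → 'b'
Result = "bcab"


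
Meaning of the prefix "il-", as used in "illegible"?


Prefix: il-
Example: illegible (il- + legible)
Meaning = not


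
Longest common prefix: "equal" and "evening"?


Word 1: "equal"
Word 2: "evening"
Comparing from start:
  Pos 0: 'e' == 'e'
  Pos 1: 'q' != 'v' (stop)
LCP = "e" (length 1)


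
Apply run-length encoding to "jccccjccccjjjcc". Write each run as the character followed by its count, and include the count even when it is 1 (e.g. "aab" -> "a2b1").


String: "jccccjccccjjjcc"
Scanning for consecutive runs:
  'j' x 1
  'c' x 4
  'j' x 1
  'c' x 4
  'j' x 3
  'c' x 2
RLE = "j1c4j1c4j3c2"


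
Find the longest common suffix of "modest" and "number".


Word 1: "modest"
Word 2: "number"
Comparing from end:
  Pos -1: 't' != 'r' (stop)
LCS = "" (length 0)


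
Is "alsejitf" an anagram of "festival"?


Word 1: "festival" → sorted: aefilstv
Word 2: "alsejitf" → sorted: aefijlst
Same letters? aefilstv != aefijlst
Anagram = No


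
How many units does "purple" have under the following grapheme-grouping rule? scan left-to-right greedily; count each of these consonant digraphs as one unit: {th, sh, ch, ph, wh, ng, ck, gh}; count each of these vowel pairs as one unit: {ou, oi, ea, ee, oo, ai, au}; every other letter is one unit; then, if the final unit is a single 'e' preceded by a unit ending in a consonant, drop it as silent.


Word: "purple" (6 letters)
Left-to-right scan:
  1. 'p' (letter)
  2. 'u' (letter)
  3. 'r' (letter)
  4. 'p' (letter)
  5. 'l' (letter)
  6. 'e' (letter)
Units from scan: 6
Final unit is 'e' after a consonant -> drop as silent (-1)
Sound units = 5 units


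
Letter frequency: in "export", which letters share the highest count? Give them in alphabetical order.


Word: "export"
Letter counts:
  'e': 1
  'o': 1
  'p': 1
  'r': 1
  't': 1
  'x': 1
Maximum count = 1
Most frequent = 'e', 'o', 'p', 'r', 't', 'x' (1 time each)


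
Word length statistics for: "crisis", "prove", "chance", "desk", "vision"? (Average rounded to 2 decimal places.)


Lengths: "crisis"=6, "prove"=5, "chance"=6, "desk"=4, "vision"=6
Sum = 27, Count = 5
Average = 27/5 = 5.40
= avg=5.40, min=4, max=6


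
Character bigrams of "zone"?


Word: "zone" (length 4)
Number of bigrams = 4 - 2 + 1 = 3
  Position 0: "zo"
  Position 1: "on"
  Position 2: "ne"
Bigrams = "zo", "on", "ne"


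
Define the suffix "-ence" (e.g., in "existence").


Suffix: -ence
Example: existence = exist + -ence
Meaning = state of


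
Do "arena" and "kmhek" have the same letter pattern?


Pattern of "arena": [0, 1, 2, 3, 0]
Pattern of "kmhek": [0, 1, 2, 3, 0]
Patterns match
Same pattern = Yes


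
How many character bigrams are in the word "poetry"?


Word: "poetry" (length 6)
Number of 2-grams = length - 2 + 1 = 6 - 2 + 1
= 5


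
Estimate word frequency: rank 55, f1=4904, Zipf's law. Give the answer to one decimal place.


Zipf's law: f(r) = f(1) / r
f(1) = 4904
f(55) = 4904 / 55
= 89.2 occurrences


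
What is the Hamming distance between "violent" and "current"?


Comparing character by character (same length = 7):
  Pos 0: 'v' vs 'c' !=
  Pos 1: 'i' vs 'u' !=
  Pos 2: 'o' vs 'r' !=
  Pos 3: 'l' vs 'r' !=
  Pos 4: 'e' vs 'e' =
  Pos 5: 'n' vs 'n' =
  Pos 6: 't' vs 't' =
Hamming distance = 4


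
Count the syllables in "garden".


Word: "garden"
Syllable breakdown: gar · den
Counting: 2 parts
= 2 syllables


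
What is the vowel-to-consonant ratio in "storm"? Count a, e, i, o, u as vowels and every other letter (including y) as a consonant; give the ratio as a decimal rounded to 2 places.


Word: "storm"
Vowels (a,e,i,o,u): 1
Consonants: 4
Ratio = 1/4
= 0.25


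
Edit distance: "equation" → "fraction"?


Word 1: "equation" (length 8)
Word 2: "fraction" (length 8)
One optimal edit sequence (insert/delete/substitute each cost 1):
  1. substitute 'e' -> 'f'  (+1)
  2. substitute 'q' -> 'r'  (+1)
  3. substitute 'u' -> 'a'  (+1)
  4. substitute 'a' -> 'c'  (+1)
  5. keep 't'
  6. keep 'i'
  7. keep 'o'
  8. keep 'n'
Total edit operations: 4
Edit distance = 4


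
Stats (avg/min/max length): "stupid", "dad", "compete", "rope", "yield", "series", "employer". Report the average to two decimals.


Lengths: "stupid"=6, "dad"=3, "compete"=7, "rope"=4, "yield"=5, "series"=6, "employer"=8
Sum = 39, Count = 7
Average = 39/7 = 5.57
= avg=5.57, min=3, max=8


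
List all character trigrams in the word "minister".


Word: "minister" (length 8)
Number of trigrams = 8 - 3 + 1 = 6
  Position 0: "min"
  Position 1: "ini"
  Position 2: "nis"
  Position 3: "ist"
  Position 4: "ste"
  Position 5: "ter"
Trigrams = "min", "ini", "nis", "ist", "ste", "ter"
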